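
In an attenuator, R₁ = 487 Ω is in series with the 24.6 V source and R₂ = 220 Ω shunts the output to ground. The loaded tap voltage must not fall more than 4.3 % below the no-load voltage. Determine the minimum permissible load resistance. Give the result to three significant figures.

R_L(min) ≈ 3.37 kΩ

Output resistance R_th = R₁‖R₂ = (487 × 220)/707.0 = 151.5 Ω.
The fractional drop is R_th/(R_th + R_L); requiring this ≤ 0.0430 gives R_L ≥ R_th(1/0.0430 − 1) = 151.5 × 22.26 = 3.37 kΩ.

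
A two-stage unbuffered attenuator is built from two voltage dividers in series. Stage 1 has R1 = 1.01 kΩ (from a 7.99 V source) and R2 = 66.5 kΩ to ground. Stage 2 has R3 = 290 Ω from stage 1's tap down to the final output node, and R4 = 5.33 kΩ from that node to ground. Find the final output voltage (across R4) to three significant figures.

Stage 2 presents R3+R4 = 5620 Ω as a load on stage 1's tap.
Stage 1's lower leg becomes R2‖(R3+R4) = 5182 Ω, so V_mid = 7.99 × 5182/6192 = 6.687 V.
Stage 2 is itself unloaded: V_out = V_mid × R4/(R3+R4) = 6.687 × 5330/5620 = 6.34 V.

V_out ≈ 6.34 V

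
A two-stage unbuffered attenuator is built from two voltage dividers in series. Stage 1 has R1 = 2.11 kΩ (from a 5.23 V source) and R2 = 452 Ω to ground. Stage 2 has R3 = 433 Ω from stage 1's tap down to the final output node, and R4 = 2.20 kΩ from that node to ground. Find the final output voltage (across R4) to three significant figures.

V_out ≈ 0.675 V

Stage 2 presents R3+R4 = 2633 Ω as a load on stage 1's tap.
Stage 1's lower leg becomes R2‖(R3+R4) = 385.8 Ω, so V_mid = 5.23 × 385.8/2496 = 0.8084 V.
Stage 2 is itself unloaded: V_out = V_mid × R4/(R3+R4) = 0.8084 × 2200/2633 = 0.675 V.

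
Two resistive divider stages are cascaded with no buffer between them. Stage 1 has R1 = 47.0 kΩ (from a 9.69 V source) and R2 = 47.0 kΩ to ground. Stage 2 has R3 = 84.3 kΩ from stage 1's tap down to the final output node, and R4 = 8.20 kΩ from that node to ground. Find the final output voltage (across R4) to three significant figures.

Stage 2 presents R3+R4 = 92.50 kΩ as a load on stage 1's tap.
Stage 1's lower leg becomes R2‖(R3+R4) = 31.16 kΩ, so V_mid = 9.69 × 31.16/78.16 = 3.863 V.
Stage 2 is itself unloaded: V_out = V_mid × R4/(R3+R4) = 3.863 × 8.20/92.50 = 0.342 V.

V_out ≈ 0.342 V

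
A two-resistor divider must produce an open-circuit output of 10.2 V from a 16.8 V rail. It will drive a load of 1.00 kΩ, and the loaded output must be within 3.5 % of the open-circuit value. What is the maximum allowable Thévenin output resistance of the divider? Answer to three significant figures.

R_th ≤ 36.3 Ω

Loading drop = R_th/(R_th + R_L) ≤ 0.0350, so R_th ≤ R_L · ε/(1−ε) = 1.00 kΩ × 0.0350/0.9650 = 36.3 Ω.
(Any R1, R2 with R2/(R1+R2) = 0.607 and R1‖R2 ≤ 36.3 Ω will meet the spec.)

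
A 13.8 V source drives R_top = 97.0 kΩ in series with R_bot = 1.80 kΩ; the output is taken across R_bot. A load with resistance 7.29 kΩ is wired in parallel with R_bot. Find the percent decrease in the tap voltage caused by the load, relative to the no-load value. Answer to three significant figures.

The divider's output (Thévenin) resistance is R_top‖R_bot = 1.767 kΩ.
Fractional drop under load = R_th/(R_th + R_L) = 1.767 / (1.767 + 7.29) = 0.1951.
So the output falls by 19.5 %.

19.5 %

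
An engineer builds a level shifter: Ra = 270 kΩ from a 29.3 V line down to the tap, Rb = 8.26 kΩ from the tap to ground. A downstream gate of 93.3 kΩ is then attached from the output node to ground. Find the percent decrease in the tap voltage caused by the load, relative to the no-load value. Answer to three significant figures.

7.91 %

The divider's output (Thévenin) resistance is Ra‖Rb = 8.015 kΩ.
Fractional drop under load = R_th/(R_th + R_L) = 8.015 / (8.015 + 93.3) = 0.07911.
So the output falls by 7.91 %.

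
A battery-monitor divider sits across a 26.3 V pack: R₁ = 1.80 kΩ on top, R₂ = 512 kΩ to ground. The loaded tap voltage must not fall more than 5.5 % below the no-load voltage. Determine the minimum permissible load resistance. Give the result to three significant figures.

R_L(min) ≈ 30.8 kΩ

Output resistance R_th = R₁‖R₂ = (1.80 × 512)/513.8 = 1.794 kΩ.
The fractional drop is R_th/(R_th + R_L); requiring this ≤ 0.0550 gives R_L ≥ R_th(1/0.0550 − 1) = 1.794 × 17.18 = 30.8 kΩ.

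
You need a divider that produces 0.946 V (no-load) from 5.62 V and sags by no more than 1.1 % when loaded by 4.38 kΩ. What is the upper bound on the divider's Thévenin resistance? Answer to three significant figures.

Loading drop = R_th/(R_th + R_L) ≤ 0.0110, so R_th ≤ R_L · ε/(1−ε) = 4.38 kΩ × 0.0110/0.9890 = 48.7 Ω.
(Any R1, R2 with R2/(R1+R2) = 0.168 and R1‖R2 ≤ 48.7 Ω will meet the spec.)

R_th ≤ 48.7 Ω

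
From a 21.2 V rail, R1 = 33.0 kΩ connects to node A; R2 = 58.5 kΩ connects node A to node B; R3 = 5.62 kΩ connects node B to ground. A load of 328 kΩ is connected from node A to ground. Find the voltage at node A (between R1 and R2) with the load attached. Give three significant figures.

Below node A the series string R2+R3 = 64.12 kΩ sits in parallel with the 328 kΩ load: 53.64 kΩ.
V_A = 21.2 × 53.64/(33.0 + 53.64) = 13.1 V.

V ≈ 13.1 V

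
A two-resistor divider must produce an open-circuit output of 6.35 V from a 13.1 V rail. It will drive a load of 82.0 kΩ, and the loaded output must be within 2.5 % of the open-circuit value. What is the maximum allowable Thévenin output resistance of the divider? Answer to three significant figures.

Loading drop = R_th/(R_th + R_L) ≤ 0.0250, so R_th ≤ R_L · ε/(1−ε) = 82.0 kΩ × 0.0250/0.9750 = 2.10 kΩ.
(Any R1, R2 with R2/(R1+R2) = 0.485 and R1‖R2 ≤ 2.10 kΩ will meet the spec.)

R_th ≤ 2.10 kΩ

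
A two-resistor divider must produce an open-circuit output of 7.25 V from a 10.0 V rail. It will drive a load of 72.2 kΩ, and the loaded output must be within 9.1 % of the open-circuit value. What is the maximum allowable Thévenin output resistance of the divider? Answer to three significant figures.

Loading drop = R_th/(R_th + R_L) ≤ 0.0910, so R_th ≤ R_L · ε/(1−ε) = 72.2 kΩ × 0.0910/0.9090 = 7.23 kΩ.
(Any R1, R2 with R2/(R1+R2) = 0.725 and R1‖R2 ≤ 7.23 kΩ will meet the spec.)

R_th ≤ 7.23 kΩ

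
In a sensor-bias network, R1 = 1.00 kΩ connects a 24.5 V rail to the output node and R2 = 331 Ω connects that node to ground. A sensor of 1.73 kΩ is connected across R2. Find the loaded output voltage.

The load sits in parallel with R2: R2‖R_L = (331 × 1730) / (331 + 1730) = 277.8 Ω.
V_out = 24.5 × 277.8 / (1000 + 277.8) = 24.5 × 277.8/1278 = 5.33 V.

V_out ≈ 5.33 V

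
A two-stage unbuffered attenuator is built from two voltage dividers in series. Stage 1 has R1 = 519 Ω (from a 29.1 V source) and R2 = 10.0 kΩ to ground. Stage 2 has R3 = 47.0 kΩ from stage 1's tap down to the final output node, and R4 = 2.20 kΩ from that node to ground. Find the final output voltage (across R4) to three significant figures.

V_out ≈ 1.22 V

Stage 2 presents R3+R4 = 49200 Ω as a load on stage 1's tap.
Stage 1's lower leg becomes R2‖(R3+R4) = 8311 Ω, so V_mid = 29.1 × 8311/8830 = 27.39 V.
Stage 2 is itself unloaded: V_out = V_mid × R4/(R3+R4) = 27.39 × 2200/49200 = 1.22 V.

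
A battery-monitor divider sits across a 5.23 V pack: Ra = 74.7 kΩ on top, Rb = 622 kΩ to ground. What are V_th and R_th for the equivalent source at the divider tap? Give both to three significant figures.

V_th = 4.67 V, R_th = 66.7 kΩ

V_th is the open-circuit tap voltage: 5.23 × 622/(74.7 + 622) = 4.67 V.
With the supply zeroed, Ra and Rb appear in parallel from the tap: R_th = Ra‖Rb = (74.7 × 622)/696.7 = 66.7 kΩ.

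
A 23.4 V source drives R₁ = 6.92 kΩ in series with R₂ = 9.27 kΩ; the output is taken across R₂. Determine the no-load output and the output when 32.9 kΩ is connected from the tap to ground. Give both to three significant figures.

Open-circuit: V = 23.4 × 9.27/(6.92 + 9.27) = 13.4 V.
With the load, R₂ becomes R₂‖R_L = 7.232 kΩ, so V = 23.4 × 7.232/14.15 = 12.0 V.

Unloaded: 13.4 V; loaded: 12.0 V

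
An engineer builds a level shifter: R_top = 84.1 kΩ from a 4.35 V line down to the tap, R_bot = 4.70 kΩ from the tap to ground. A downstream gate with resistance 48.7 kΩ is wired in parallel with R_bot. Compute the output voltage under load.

V_out ≈ 0.211 V

The load sits in parallel with R_bot: R_bot‖R_L = (4.70 × 48.7) / (4.70 + 48.7) = 4.286 kΩ.
V_out = 4.35 × 4.286 / (84.1 + 4.286) = 4.35 × 4.286/88.39 = 0.211 V.
(Unloaded it would have been 0.230 V.)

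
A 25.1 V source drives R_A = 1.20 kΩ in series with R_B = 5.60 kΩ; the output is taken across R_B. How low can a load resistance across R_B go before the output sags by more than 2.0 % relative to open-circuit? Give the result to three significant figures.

Output resistance R_th = R_A‖R_B = (1200 × 5600)/6800 = 988.2 Ω.
The fractional drop is R_th/(R_th + R_L); requiring this ≤ 0.0200 gives R_L ≥ R_th(1/0.0200 − 1) = 988.2 × 49.00 = 48.4 kΩ.

R_L(min) ≈ 48.4 kΩ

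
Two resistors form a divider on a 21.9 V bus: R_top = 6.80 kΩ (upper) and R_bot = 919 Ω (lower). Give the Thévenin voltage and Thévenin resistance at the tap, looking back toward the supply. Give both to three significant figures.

V_th is the open-circuit tap voltage: 21.9 × 919/(6800 + 919) = 2.61 V.
With the supply zeroed, R_top and R_bot appear in parallel from the tap: R_th = R_top‖R_bot = (6800 × 919)/7719 = 810 Ω.

V_th = 2.61 V, R_th = 810 Ω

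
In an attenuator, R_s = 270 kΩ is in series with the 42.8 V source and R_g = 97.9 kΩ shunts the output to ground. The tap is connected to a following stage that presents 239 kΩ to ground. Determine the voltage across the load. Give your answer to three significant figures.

V_out ≈ 8.76 V

The load sits in parallel with R_g: R_g‖R_L = (97.9 × 239) / (97.9 + 239) = 69.45 kΩ.
V_out = 42.8 × 69.45 / (270 + 69.45) = 42.8 × 69.45/339.5 = 8.76 V.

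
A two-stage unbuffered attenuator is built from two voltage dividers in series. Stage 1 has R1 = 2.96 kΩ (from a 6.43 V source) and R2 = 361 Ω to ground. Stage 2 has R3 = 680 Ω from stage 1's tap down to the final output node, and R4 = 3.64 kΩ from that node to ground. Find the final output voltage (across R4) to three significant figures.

Stage 2 presents R3+R4 = 4320 Ω as a load on stage 1's tap.
Stage 1's lower leg becomes R2‖(R3+R4) = 333.2 Ω, so V_mid = 6.43 × 333.2/3293 = 0.6505 V.
Stage 2 is itself unloaded: V_out = V_mid × R4/(R3+R4) = 0.6505 × 3640/4320 = 0.548 V.

V_out ≈ 0.548 V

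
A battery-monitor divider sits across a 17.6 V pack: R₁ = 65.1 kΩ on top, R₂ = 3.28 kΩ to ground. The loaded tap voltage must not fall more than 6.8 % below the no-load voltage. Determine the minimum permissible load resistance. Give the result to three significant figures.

Output resistance R_th = R₁‖R₂ = (65.1 × 3.28)/68.38 = 3.123 kΩ.
The fractional drop is R_th/(R_th + R_L); requiring this ≤ 0.0680 gives R_L ≥ R_th(1/0.0680 − 1) = 3.123 × 13.71 = 42.8 kΩ.

R_L(min) ≈ 42.8 kΩ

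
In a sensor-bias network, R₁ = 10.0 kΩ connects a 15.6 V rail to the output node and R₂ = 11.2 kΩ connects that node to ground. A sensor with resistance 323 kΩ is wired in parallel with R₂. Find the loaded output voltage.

The load sits in parallel with R₂: R₂‖R_L = (11.2 × 323) / (11.2 + 323) = 10.82 kΩ.
V_out = 15.6 × 10.82 / (10.0 + 10.82) = 15.6 × 10.82/20.82 = 8.11 V.
(Unloaded it would have been 8.24 V.)

V_out ≈ 8.11 V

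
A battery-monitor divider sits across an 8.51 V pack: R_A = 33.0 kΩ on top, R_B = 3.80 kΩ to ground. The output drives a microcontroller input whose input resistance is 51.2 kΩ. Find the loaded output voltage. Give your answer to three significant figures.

V_out ≈ 0.824 V

The load sits in parallel with R_B: R_B‖R_L = (3.80 × 51.2) / (3.80 + 51.2) = 3.537 kΩ.
V_out = 8.51 × 3.537 / (33.0 + 3.537) = 8.51 × 3.537/36.54 = 0.824 V.
(Unloaded it would have been 0.879 V.)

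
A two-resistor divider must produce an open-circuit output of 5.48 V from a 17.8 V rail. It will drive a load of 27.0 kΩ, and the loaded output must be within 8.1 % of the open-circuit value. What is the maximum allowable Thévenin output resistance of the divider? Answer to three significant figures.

R_th ≤ 2.38 kΩ

Loading drop = R_th/(R_th + R_L) ≤ 0.0810, so R_th ≤ R_L · ε/(1−ε) = 27.0 kΩ × 0.0810/0.9190 = 2.38 kΩ.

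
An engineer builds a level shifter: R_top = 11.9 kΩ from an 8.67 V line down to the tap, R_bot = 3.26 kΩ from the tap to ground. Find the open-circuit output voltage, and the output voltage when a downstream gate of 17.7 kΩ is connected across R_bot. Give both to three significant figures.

Unloaded: 1.86 V; loaded: 1.63 V

Open-circuit: V = 8.67 × 3.26/(11.9 + 3.26) = 1.86 V.
With the load, R_bot becomes R_bot‖R_L = 2.753 kΩ, so V = 8.67 × 2.753/14.65 = 1.63 V.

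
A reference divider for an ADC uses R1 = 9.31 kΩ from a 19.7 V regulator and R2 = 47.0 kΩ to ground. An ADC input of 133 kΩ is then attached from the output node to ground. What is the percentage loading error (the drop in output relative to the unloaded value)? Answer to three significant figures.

The divider's output (Thévenin) resistance is R1‖R2 = 7.771 kΩ.
Fractional drop under load = R_th/(R_th + R_L) = 7.771 / (7.771 + 133) = 0.05520.
So the output falls by 5.52 %.

5.52 %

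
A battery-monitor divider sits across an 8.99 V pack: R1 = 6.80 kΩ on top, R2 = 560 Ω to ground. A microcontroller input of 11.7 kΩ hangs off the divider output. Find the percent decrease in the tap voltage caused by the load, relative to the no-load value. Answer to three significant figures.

The divider's output (Thévenin) resistance is R1‖R2 = 517.4 Ω.
Fractional drop under load = R_th/(R_th + R_L) = 517.4 / (517.4 + 11700) = 0.04235.
So the output falls by 4.23 %.

4.23 %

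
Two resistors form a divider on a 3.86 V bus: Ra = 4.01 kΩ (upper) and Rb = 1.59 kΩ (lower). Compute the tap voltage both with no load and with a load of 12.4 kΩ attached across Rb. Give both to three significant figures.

Unloaded: 1.10 V; loaded: 1.00 V

Open-circuit: V = 3.86 × 1.59/(4.01 + 1.59) = 1.10 V.
With the load, Rb becomes Rb‖R_L = 1.409 kΩ, so V = 3.86 × 1.409/5.419 = 1.00 V.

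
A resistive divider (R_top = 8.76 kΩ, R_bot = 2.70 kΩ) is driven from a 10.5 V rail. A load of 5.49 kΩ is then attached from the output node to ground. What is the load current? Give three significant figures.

R_bot‖R_L = 1.810 kΩ; V_out = 10.5 × 1.810/10.57 = 1.798 V.
I_L = V_out / R_L = 1.798 / 5.49 kΩ = 0.327 mA.

I_L ≈ 0.327 mA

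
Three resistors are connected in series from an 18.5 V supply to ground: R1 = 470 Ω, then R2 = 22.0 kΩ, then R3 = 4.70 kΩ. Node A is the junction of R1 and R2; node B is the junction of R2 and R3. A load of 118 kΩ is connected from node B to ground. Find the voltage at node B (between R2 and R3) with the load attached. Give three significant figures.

At node B, R3 is in parallel with the load: R3‖R_L = 4520 Ω.
Below node A the resistance is R2 + (R3‖R_L) = 26520 Ω, so V_A = 18.5 × 26520/26990 = 18.18 V.
Then V_B = V_A × (R3‖R_L)/(R2 + R3‖R_L) = 18.18 × 4520/26520 = 3.10 V.

V ≈ 3.10 V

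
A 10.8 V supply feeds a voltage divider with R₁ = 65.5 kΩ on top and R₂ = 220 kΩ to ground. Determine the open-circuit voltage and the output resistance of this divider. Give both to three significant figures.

V_th is the open-circuit tap voltage: 10.8 × 220/(65.5 + 220) = 8.32 V.
With the supply zeroed, R₁ and R₂ appear in parallel from the tap: R_th = R₁‖R₂ = (65.5 × 220)/285.5 = 50.5 kΩ.

V_th = 8.32 V, R_th = 50.5 kΩ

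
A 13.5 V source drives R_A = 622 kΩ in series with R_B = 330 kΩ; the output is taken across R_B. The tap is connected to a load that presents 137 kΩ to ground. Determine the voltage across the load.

The load sits in parallel with R_B: R_B‖R_L = (330 × 137) / (330 + 137) = 96.81 kΩ.
V_out = 13.5 × 96.81 / (622 + 96.81) = 13.5 × 96.81/718.8 = 1.82 V.

V_out ≈ 1.82 V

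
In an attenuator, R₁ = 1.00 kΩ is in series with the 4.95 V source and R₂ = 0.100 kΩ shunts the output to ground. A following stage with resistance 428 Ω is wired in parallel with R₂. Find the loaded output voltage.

V_out ≈ 0.371 V

The load sits in parallel with R₂: R₂‖R_L = (100 × 428) / (100 + 428) = 81.06 Ω.
V_out = 4.95 × 81.06 / (1000 + 81.06) = 4.95 × 81.06/1081 = 0.371 V.
(Unloaded it would have been 0.450 V.)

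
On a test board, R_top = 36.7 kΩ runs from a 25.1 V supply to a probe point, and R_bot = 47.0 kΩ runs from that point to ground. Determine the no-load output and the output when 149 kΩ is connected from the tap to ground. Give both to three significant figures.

Open-circuit: V = 25.1 × 47.0/(36.7 + 47.0) = 14.1 V.
With the load, R_bot becomes R_bot‖R_L = 35.73 kΩ, so V = 25.1 × 35.73/72.43 = 12.4 V.

Unloaded: 14.1 V; loaded: 12.4 V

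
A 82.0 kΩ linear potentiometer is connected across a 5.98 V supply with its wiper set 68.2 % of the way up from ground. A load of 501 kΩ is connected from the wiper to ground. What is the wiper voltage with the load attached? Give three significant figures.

V ≈ 3.94 V

The wiper splits the pot into (1−α)R = 26.08 kΩ above and αR = 55.92 kΩ below.
Lower section ‖ load = 50.31 kΩ.
V_wiper = 5.98 × 50.31/(26.08 + 50.31) = 3.94 V.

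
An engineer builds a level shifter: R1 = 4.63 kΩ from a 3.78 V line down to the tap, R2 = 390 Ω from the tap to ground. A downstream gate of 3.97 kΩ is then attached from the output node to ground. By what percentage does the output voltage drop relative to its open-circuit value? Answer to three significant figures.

8.31 %

The divider's output (Thévenin) resistance is R1‖R2 = 359.7 Ω.
Fractional drop under load = R_th/(R_th + R_L) = 359.7 / (359.7 + 3970) = 0.08308.
So the output falls by 8.31 %.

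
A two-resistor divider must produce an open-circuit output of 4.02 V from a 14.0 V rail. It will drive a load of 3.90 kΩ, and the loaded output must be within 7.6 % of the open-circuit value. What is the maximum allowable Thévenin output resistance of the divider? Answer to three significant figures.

Loading drop = R_th/(R_th + R_L) ≤ 0.0760, so R_th ≤ R_L · ε/(1−ε) = 3.90 kΩ × 0.0760/0.9240 = 321 Ω.
(Any R1, R2 with R2/(R1+R2) = 0.287 and R1‖R2 ≤ 321 Ω will meet the spec.)

R_th ≤ 321 Ω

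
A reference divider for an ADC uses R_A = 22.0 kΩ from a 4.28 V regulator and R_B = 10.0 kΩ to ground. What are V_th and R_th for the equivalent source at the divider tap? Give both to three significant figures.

V_th is the open-circuit tap voltage: 4.28 × 10.0/(22.0 + 10.0) = 1.34 V.
With the supply zeroed, R_A and R_B appear in parallel from the tap: R_th = R_A‖R_B = (22.0 × 10.0)/32.00 = 6.88 kΩ.

V_th = 1.34 V, R_th = 6.88 kΩ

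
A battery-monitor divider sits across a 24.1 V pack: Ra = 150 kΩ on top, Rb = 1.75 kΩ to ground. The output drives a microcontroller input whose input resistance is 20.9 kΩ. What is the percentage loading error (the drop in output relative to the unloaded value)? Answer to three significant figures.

The divider's output (Thévenin) resistance is Ra‖Rb = 1.730 kΩ.
Fractional drop under load = R_th/(R_th + R_L) = 1.730 / (1.730 + 20.9) = 0.07644.
So the output falls by 7.64 %.

7.64 %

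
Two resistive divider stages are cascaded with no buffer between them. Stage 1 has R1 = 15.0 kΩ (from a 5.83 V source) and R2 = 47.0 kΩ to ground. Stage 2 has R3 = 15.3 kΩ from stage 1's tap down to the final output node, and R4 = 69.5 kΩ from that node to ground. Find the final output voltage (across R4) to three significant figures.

Stage 2 presents R3+R4 = 84.80 kΩ as a load on stage 1's tap.
Stage 1's lower leg becomes R2‖(R3+R4) = 30.24 kΩ, so V_mid = 5.83 × 30.24/45.24 = 3.897 V.
Stage 2 is itself unloaded: V_out = V_mid × R4/(R3+R4) = 3.897 × 69.5/84.80 = 3.19 V.

V_out ≈ 3.19 V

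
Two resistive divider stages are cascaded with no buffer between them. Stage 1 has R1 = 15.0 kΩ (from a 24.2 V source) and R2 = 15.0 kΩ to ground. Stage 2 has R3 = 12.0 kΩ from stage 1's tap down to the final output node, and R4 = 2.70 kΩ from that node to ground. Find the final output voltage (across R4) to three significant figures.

Stage 2 presents R3+R4 = 14.70 kΩ as a load on stage 1's tap.
Stage 1's lower leg becomes R2‖(R3+R4) = 7.424 kΩ, so V_mid = 24.2 × 7.424/22.42 = 8.012 V.
Stage 2 is itself unloaded: V_out = V_mid × R4/(R3+R4) = 8.012 × 2.70/14.70 = 1.47 V.

V_out ≈ 1.47 V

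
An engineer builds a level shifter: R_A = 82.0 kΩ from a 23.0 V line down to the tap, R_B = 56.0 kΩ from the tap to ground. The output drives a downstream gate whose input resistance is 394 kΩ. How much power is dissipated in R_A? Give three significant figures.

P ≈ 2.53 mW

Total resistance from the source is R_A + (R_B‖R_L) = 131.0 kΩ, so I = 23.0/131.0 kΩ = 0.1755 mA.
P = I²·R_A = (0.1755 mA)² × 82.0 kΩ = 2.53 mW.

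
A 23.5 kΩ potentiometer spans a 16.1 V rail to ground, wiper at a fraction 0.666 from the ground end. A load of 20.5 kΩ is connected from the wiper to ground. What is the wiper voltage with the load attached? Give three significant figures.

V ≈ 8.54 V

The wiper splits the pot into (1−α)R = 7.849 kΩ above and αR = 15.65 kΩ below.
Lower section ‖ load = 8.875 kΩ.
V_wiper = 16.1 × 8.875/(7.849 + 8.875) = 8.54 V.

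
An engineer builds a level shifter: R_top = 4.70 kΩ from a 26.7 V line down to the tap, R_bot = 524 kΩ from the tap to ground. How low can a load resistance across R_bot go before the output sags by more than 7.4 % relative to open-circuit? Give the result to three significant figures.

Output resistance R_th = R_top‖R_bot = (4.70 × 524)/528.7 = 4.658 kΩ.
The fractional drop is R_th/(R_th + R_L); requiring this ≤ 0.0740 gives R_L ≥ R_th(1/0.0740 − 1) = 4.658 × 12.51 = 58.3 kΩ.

R_L(min) ≈ 58.3 kΩ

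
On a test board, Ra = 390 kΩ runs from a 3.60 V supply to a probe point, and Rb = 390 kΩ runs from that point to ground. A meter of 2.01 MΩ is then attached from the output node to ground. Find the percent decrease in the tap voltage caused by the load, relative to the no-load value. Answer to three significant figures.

The divider's output (Thévenin) resistance is Ra‖Rb = 195.0 kΩ.
Fractional drop under load = R_th/(R_th + R_L) = 195.0 / (195.0 + 2010) = 0.08844.
So the output falls by 8.84 %.

8.84 %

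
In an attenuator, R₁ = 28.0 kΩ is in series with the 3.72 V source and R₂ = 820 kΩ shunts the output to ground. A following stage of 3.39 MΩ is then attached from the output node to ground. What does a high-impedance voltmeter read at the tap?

V_out ≈ 3.57 V

The load sits in parallel with R₂: R₂‖R_L = (820 × 3390) / (820 + 3390) = 660.3 kΩ.
V_out = 3.72 × 660.3 / (28.0 + 660.3) = 3.72 × 660.3/688.3 = 3.57 V.
(Unloaded it would have been 3.60 V.)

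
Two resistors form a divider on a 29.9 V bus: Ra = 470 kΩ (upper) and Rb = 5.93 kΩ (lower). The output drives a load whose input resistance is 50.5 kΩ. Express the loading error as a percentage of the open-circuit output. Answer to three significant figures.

Unloaded V = 29.9 × 5.93/475.9 = 0.37255 V.
Loaded: Rb‖R_L = 5.307 kΩ, giving V = 29.9 × 5.307/475.3 = 0.33384 V.
Drop = (0.37255 − 0.33384) / 0.37255 = 10.4 %.

10.4 %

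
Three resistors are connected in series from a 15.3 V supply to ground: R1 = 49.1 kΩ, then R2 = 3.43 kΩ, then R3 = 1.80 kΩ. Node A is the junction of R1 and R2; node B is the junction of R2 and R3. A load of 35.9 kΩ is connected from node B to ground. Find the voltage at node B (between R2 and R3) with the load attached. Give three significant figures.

At node B, R3 is in parallel with the load: R3‖R_L = 1.714 kΩ.
Below node A the resistance is R2 + (R3‖R_L) = 5.144 kΩ, so V_A = 15.3 × 5.144/54.24 = 1.451 V.
Then V_B = V_A × (R3‖R_L)/(R2 + R3‖R_L) = 1.451 × 1.714/5.144 = 0.483 V.

V ≈ 0.483 V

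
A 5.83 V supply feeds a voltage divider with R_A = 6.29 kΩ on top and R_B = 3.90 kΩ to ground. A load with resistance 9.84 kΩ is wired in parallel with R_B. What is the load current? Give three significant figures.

I_L ≈ 0.182 mA

R_B‖R_L = 2.793 kΩ; V_out = 5.83 × 2.793/9.083 = 1.793 V.
I_L = V_out / R_L = 1.793 / 9.84 kΩ = 0.182 mA.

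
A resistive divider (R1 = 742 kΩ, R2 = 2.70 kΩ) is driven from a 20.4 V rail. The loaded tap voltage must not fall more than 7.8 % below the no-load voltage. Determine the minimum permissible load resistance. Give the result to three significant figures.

Output resistance R_th = R1‖R2 = (742 × 2.70)/744.7 = 2.690 kΩ.
The fractional drop is R_th/(R_th + R_L); requiring this ≤ 0.0780 gives R_L ≥ R_th(1/0.0780 − 1) = 2.690 × 11.82 = 31.8 kΩ.

R_L(min) ≈ 31.8 kΩ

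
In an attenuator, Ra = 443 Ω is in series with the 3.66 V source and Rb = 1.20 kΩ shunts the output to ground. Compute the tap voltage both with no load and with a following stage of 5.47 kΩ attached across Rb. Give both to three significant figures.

Unloaded: 2.67 V; loaded: 2.52 V

Open-circuit: V = 3.66 × 1200/(443 + 1200) = 2.67 V.
With the load, Rb becomes Rb‖R_L = 984.1 Ω, so V = 3.66 × 984.1/1427 = 2.52 V.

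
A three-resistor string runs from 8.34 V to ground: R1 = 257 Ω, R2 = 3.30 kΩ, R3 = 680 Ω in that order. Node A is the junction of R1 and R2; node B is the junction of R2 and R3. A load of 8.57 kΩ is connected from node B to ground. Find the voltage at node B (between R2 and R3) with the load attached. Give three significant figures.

At node B, R3 is in parallel with the load: R3‖R_L = 630.0 Ω.
Below node A the resistance is R2 + (R3‖R_L) = 3930 Ω, so V_A = 8.34 × 3930/4187 = 7.828 V.
Then V_B = V_A × (R3‖R_L)/(R2 + R3‖R_L) = 7.828 × 630.0/3930 = 1.25 V.

V ≈ 1.25 V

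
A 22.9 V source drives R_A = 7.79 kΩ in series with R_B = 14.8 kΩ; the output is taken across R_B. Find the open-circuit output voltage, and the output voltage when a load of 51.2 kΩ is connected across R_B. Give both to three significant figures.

Unloaded: 15.0 V; loaded: 13.6 V

Open-circuit: V = 22.9 × 14.8/(7.79 + 14.8) = 15.0 V.
With the load, R_B becomes R_B‖R_L = 11.48 kΩ, so V = 22.9 × 11.48/19.27 = 13.6 V.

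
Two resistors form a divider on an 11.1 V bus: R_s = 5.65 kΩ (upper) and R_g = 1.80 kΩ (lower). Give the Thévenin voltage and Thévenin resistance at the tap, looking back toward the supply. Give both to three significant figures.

V_th is the open-circuit tap voltage: 11.1 × 1.80/(5.65 + 1.80) = 2.68 V.
With the supply zeroed, R_s and R_g appear in parallel from the tap: R_th = R_s‖R_g = (5.65 × 1.80)/7.450 = 1.37 kΩ.

V_th = 2.68 V, R_th = 1.37 kΩ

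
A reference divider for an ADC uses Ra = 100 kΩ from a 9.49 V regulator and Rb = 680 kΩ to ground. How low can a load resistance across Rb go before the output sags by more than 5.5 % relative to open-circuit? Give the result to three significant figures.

Output resistance R_th = Ra‖Rb = (100 × 680)/780.0 = 87.18 kΩ.
The fractional drop is R_th/(R_th + R_L); requiring this ≤ 0.0550 gives R_L ≥ R_th(1/0.0550 − 1) = 87.18 × 17.18 = 1.50 MΩ.

R_L(min) ≈ 1.50 MΩ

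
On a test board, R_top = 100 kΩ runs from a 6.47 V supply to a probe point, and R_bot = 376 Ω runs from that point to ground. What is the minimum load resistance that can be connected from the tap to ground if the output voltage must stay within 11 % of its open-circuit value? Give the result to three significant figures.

Output resistance R_th = R_top‖R_bot = (100000 × 376)/100400 = 374.6 Ω.
The fractional drop is R_th/(R_th + R_L); requiring this ≤ 0.110 gives R_L ≥ R_th(1/0.110 − 1) = 374.6 × 8.091 = 3.03 kΩ.

R_L(min) ≈ 3.03 kΩ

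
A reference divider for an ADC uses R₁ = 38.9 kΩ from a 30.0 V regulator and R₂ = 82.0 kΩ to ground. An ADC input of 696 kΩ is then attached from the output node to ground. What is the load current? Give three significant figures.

R₂‖R_L = 73.36 kΩ; V_out = 30.0 × 73.36/112.3 = 19.60 V.
I_L = V_out / R_L = 19.60 / 696 kΩ = 0.0282 mA.

I_L ≈ 0.0282 mA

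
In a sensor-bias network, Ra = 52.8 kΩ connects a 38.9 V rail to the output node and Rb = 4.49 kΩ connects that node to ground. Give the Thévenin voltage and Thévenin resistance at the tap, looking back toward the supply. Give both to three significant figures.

V_th = 3.05 V, R_th = 4.14 kΩ

V_th is the open-circuit tap voltage: 38.9 × 4.49/(52.8 + 4.49) = 3.05 V.
With the supply zeroed, Ra and Rb appear in parallel from the tap: R_th = Ra‖Rb = (52.8 × 4.49)/57.29 = 4.14 kΩ.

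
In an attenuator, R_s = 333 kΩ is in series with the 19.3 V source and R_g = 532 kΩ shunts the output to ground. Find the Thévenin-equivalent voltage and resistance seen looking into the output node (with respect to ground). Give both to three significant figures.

V_th = 11.9 V, R_th = 205 kΩ

V_th is the open-circuit tap voltage: 19.3 × 532/(333 + 532) = 11.9 V.
With the supply zeroed, R_s and R_g appear in parallel from the tap: R_th = R_s‖R_g = (333 × 532)/865.0 = 205 kΩ.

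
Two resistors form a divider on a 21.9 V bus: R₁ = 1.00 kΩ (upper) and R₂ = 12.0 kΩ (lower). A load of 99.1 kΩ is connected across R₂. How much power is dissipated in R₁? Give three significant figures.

Total resistance from the source is R₁ + (R₂‖R_L) = 11.70 kΩ, so I = 21.9/11.70 kΩ = 1.871 mA.
P = I²·R₁ = (1.871 mA)² × 1.00 kΩ = 3.50 mW.

P ≈ 3.50 mW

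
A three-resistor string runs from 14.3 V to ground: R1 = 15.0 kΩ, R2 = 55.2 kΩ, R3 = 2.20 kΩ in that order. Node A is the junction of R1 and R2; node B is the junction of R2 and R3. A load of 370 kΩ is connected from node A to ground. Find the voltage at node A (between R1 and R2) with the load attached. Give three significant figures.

Below node A the series string R2+R3 = 57.40 kΩ sits in parallel with the 370 kΩ load: 49.69 kΩ.
V_A = 14.3 × 49.69/(15.0 + 49.69) = 11.0 V.

V ≈ 11.0 V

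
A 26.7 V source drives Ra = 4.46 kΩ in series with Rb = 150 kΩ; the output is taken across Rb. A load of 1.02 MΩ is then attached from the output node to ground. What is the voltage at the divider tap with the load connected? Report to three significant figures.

The load sits in parallel with Rb: Rb‖R_L = (150 × 1020) / (150 + 1020) = 130.8 kΩ.
V_out = 26.7 × 130.8 / (4.46 + 130.8) = 26.7 × 130.8/135.2 = 25.8 V.
(Unloaded it would have been 25.9 V.)

V_out ≈ 25.8 V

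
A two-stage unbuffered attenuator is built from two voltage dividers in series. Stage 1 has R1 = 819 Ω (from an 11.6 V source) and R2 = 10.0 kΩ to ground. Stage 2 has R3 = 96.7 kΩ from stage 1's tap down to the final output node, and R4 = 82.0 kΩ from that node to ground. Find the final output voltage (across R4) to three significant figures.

V_out ≈ 4.90 V

Stage 2 presents R3+R4 = 178700 Ω as a load on stage 1's tap.
Stage 1's lower leg becomes R2‖(R3+R4) = 9470 Ω, so V_mid = 11.6 × 9470/10290 = 10.68 V.
Stage 2 is itself unloaded: V_out = V_mid × R4/(R3+R4) = 10.68 × 82000/178700 = 4.90 V.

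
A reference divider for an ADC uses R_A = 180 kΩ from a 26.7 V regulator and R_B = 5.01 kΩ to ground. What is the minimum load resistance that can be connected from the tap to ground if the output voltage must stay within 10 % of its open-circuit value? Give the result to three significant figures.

Output resistance R_th = R_A‖R_B = (180 × 5.01)/185.0 = 4.874 kΩ.
The fractional drop is R_th/(R_th + R_L); requiring this ≤ 0.100 gives R_L ≥ R_th(1/0.100 − 1) = 4.874 × 9.000 = 43.9 kΩ.

R_L(min) ≈ 43.9 kΩ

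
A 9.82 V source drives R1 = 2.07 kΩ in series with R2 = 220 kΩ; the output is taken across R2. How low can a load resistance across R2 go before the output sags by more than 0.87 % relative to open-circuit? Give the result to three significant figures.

Output resistance R_th = R1‖R2 = (2.07 × 220)/222.1 = 2.051 kΩ.
The fractional drop is R_th/(R_th + R_L); requiring this ≤ 0.00870 gives R_L ≥ R_th(1/0.00870 − 1) = 2.051 × 113.9 = 234 kΩ.

R_L(min) ≈ 234 kΩ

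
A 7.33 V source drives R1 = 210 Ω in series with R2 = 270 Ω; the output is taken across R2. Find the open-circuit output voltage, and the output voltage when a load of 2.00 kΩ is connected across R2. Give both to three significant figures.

Open-circuit: V = 7.33 × 270/(210 + 270) = 4.12 V.
With the load, R2 becomes R2‖R_L = 237.9 Ω, so V = 7.33 × 237.9/447.9 = 3.89 V.

Unloaded: 4.12 V; loaded: 3.89 V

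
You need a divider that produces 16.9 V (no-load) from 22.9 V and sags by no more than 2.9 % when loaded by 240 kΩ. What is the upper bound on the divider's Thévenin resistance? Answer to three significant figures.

Loading drop = R_th/(R_th + R_L) ≤ 0.0290, so R_th ≤ R_L · ε/(1−ε) = 240 kΩ × 0.0290/0.9710 = 7.17 kΩ.

R_th ≤ 7.17 kΩ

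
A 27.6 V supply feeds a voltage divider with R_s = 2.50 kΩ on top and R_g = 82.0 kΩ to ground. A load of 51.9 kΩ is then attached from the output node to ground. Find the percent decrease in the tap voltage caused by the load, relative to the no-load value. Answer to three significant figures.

The divider's output (Thévenin) resistance is R_s‖R_g = 2.426 kΩ.
Fractional drop under load = R_th/(R_th + R_L) = 2.426 / (2.426 + 51.9) = 0.04466.
So the output falls by 4.47 %.

4.47 %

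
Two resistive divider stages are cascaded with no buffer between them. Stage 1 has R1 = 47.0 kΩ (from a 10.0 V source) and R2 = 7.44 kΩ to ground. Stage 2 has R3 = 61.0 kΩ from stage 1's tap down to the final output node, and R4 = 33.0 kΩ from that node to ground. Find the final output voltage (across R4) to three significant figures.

Stage 2 presents R3+R4 = 94.00 kΩ as a load on stage 1's tap.
Stage 1's lower leg becomes R2‖(R3+R4) = 6.894 kΩ, so V_mid = 10.0 × 6.894/53.89 = 1.279 V.
Stage 2 is itself unloaded: V_out = V_mid × R4/(R3+R4) = 1.279 × 33.0/94.00 = 0.449 V.

V_out ≈ 0.449 V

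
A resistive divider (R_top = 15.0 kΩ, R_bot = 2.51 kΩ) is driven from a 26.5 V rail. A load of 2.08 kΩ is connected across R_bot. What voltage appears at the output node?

V_out ≈ 1.87 V

The load sits in parallel with R_bot: R_bot‖R_L = (2.51 × 2.08) / (2.51 + 2.08) = 1.137 kΩ.
V_out = 26.5 × 1.137 / (15.0 + 1.137) = 26.5 × 1.137/16.14 = 1.87 V.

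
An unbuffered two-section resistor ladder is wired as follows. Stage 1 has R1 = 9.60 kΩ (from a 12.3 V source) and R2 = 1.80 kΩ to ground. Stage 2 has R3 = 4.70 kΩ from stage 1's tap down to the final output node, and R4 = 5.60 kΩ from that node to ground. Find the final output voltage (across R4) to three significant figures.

V_out ≈ 0.920 V

Stage 2 presents R3+R4 = 10.30 kΩ as a load on stage 1's tap.
Stage 1's lower leg becomes R2‖(R3+R4) = 1.532 kΩ, so V_mid = 12.3 × 1.532/11.13 = 1.693 V.
Stage 2 is itself unloaded: V_out = V_mid × R4/(R3+R4) = 1.693 × 5.60/10.30 = 0.920 V.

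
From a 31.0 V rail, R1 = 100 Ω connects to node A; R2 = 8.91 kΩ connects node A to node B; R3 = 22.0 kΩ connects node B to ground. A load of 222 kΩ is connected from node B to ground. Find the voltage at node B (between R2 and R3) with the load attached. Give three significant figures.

V ≈ 21.4 V

At node B, R3 is in parallel with the load: R3‖R_L = 20020 Ω.
Below node A the resistance is R2 + (R3‖R_L) = 28930 Ω, so V_A = 31.0 × 28930/29030 = 30.89 V.
Then V_B = V_A × (R3‖R_L)/(R2 + R3‖R_L) = 30.89 × 20020/28930 = 21.4 V.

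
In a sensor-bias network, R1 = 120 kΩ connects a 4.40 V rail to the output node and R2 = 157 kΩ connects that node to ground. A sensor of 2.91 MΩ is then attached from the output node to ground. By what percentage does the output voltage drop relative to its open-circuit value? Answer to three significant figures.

2.28 %

The divider's output (Thévenin) resistance is R1‖R2 = 68.01 kΩ.
Fractional drop under load = R_th/(R_th + R_L) = 68.01 / (68.01 + 2910) = 0.02284.
So the output falls by 2.28 %.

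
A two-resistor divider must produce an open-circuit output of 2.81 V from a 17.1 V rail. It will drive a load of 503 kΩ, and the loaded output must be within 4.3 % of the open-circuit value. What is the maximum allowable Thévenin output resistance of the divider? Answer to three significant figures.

Loading drop = R_th/(R_th + R_L) ≤ 0.0430, so R_th ≤ R_L · ε/(1−ε) = 503 kΩ × 0.0430/0.9570 = 22.6 kΩ.
(Any R1, R2 with R2/(R1+R2) = 0.164 and R1‖R2 ≤ 22.6 kΩ will meet the spec.)

R_th ≤ 22.6 kΩ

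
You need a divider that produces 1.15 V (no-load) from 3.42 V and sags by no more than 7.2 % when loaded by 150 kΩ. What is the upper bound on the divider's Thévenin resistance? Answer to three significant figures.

Loading drop = R_th/(R_th + R_L) ≤ 0.0720, so R_th ≤ R_L · ε/(1−ε) = 150 kΩ × 0.0720/0.9280 = 11.6 kΩ.
(Any R1, R2 with R2/(R1+R2) = 0.336 and R1‖R2 ≤ 11.6 kΩ will meet the spec.)

R_th ≤ 11.6 kΩ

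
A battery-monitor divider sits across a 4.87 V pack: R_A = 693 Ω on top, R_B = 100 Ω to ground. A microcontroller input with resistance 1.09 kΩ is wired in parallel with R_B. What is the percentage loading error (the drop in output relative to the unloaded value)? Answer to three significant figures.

The divider's output (Thévenin) resistance is R_A‖R_B = 87.39 Ω.
Fractional drop under load = R_th/(R_th + R_L) = 87.39 / (87.39 + 1090) = 0.07422.
So the output falls by 7.42 %.

7.42 %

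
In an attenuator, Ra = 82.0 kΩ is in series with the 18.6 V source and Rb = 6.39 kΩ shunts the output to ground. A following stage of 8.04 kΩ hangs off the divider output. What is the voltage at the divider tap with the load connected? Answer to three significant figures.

V_out ≈ 0.774 V

The load sits in parallel with Rb: Rb‖R_L = (6.39 × 8.04) / (6.39 + 8.04) = 3.560 kΩ.
V_out = 18.6 × 3.560 / (82.0 + 3.560) = 18.6 × 3.560/85.56 = 0.774 V.
(Unloaded it would have been 1.34 V.)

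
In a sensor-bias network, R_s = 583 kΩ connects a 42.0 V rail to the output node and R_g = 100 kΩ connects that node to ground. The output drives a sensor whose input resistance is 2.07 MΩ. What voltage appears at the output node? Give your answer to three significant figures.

The load sits in parallel with R_g: R_g‖R_L = (100 × 2070) / (100 + 2070) = 95.39 kΩ.
V_out = 42.0 × 95.39 / (583 + 95.39) = 42.0 × 95.39/678.4 = 5.91 V.
(Unloaded it would have been 6.15 V.)

V_out ≈ 5.91 V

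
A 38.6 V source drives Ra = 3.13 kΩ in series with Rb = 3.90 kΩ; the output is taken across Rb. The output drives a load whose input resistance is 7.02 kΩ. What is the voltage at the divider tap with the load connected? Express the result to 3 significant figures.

The load sits in parallel with Rb: Rb‖R_L = (3.90 × 7.02) / (3.90 + 7.02) = 2.507 kΩ.
V_out = 38.6 × 2.507 / (3.13 + 2.507) = 38.6 × 2.507/5.637 = 17.2 V.
(Unloaded it would have been 21.4 V.)

V_out ≈ 17.2 V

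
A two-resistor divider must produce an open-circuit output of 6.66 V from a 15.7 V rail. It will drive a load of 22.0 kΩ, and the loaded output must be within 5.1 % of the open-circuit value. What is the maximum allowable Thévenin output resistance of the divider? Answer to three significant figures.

Loading drop = R_th/(R_th + R_L) ≤ 0.0510, so R_th ≤ R_L · ε/(1−ε) = 22.0 kΩ × 0.0510/0.9490 = 1.18 kΩ.

R_th ≤ 1.18 kΩ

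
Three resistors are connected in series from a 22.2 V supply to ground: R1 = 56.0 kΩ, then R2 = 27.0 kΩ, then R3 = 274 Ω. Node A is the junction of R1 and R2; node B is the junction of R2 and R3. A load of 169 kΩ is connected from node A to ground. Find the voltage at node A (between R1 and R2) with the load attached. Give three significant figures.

V ≈ 6.56 V

Below node A the series string R2+R3 = 27270 Ω sits in parallel with the 169000 Ω load: 23480 Ω.
V_A = 22.2 × 23480/(56000 + 23480) = 6.56 V.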